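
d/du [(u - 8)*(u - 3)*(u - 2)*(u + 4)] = 4*u^3 - 27*u^2 - 12*u + 136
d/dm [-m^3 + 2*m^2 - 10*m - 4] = -3*m^2 + 4*m - 10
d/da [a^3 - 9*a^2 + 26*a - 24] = 3*a^2 - 18*a + 26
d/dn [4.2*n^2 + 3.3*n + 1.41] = 8.4*n + 3.3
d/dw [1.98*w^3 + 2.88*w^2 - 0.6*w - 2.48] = 5.94*w^2 + 5.76*w - 0.6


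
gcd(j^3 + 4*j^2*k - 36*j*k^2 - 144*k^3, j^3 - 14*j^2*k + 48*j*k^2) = j - 6*k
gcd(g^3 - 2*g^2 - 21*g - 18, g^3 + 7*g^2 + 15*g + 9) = g^2 + 4*g + 3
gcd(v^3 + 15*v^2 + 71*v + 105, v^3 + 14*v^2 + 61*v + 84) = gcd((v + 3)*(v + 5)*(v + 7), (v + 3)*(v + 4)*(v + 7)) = v^2 + 10*v + 21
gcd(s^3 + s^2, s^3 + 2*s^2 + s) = s^2 + s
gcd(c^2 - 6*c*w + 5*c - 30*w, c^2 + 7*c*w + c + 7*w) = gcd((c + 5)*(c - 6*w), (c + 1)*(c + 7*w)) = 1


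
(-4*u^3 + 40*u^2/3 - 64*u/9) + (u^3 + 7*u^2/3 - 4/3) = -3*u^3 + 47*u^2/3 - 64*u/9 - 4/3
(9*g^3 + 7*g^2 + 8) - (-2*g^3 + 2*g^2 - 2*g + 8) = 11*g^3 + 5*g^2 + 2*g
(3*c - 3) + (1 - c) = 2*c - 2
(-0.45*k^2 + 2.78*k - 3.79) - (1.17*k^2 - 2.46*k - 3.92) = -1.62*k^2 + 5.24*k + 0.13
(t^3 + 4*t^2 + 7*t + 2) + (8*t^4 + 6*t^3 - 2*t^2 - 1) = 8*t^4 + 7*t^3 + 2*t^2 + 7*t + 1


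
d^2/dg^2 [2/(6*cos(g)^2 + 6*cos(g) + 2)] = 3*(-12*sin(g)^4 + 5*sin(g)^2 + 49*cos(g)/4 - 9*cos(3*g)/4 + 11)/(-3*sin(g)^2 + 3*cos(g) + 4)^3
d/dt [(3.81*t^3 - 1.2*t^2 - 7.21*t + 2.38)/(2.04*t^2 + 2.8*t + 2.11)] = (7.7724*t^4 + 21.336*t^3 + 35.4657*t^2 - 14.7744*t - 21.8771)/(4.1616*t^4 + 11.424*t^3 + 16.4488*t^2 + 11.816*t + 4.4521)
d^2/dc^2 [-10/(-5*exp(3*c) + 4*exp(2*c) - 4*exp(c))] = 10*((-45*exp(2*c) + 16*exp(c) - 4)*(5*exp(2*c) - 4*exp(c) + 4) + 2*(15*exp(2*c) - 8*exp(c) + 4)^2)*exp(-c)/(5*exp(2*c) - 4*exp(c) + 4)^3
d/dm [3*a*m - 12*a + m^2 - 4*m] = 3*a + 2*m - 4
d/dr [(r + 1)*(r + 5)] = 2*r + 6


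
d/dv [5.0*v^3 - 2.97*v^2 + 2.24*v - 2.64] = 15.0*v^2 - 5.94*v + 2.24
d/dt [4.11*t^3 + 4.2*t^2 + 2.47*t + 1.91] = 12.33*t^2 + 8.4*t + 2.47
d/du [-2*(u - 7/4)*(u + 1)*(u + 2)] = -6*u^2 - 5*u + 13/2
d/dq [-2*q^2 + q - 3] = 1 - 4*q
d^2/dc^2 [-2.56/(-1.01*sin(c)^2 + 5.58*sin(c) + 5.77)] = (10.445824*sin(c)^4 - 43.282944*sin(c)^3 + 123.716096*sin(c)^2 + 4.142592*sin(c) - 189.256192)/(-1.01*sin(c)^2 + 5.58*sin(c) + 5.77)^3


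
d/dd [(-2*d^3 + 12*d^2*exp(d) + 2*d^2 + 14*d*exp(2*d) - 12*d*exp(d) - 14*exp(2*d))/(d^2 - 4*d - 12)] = 2*(2*(d - 2)*(d^3 - 6*d^2*exp(d) - d^2 - 7*d*exp(2*d) + 6*d*exp(d) + 7*exp(2*d)) + (-d^2 + 4*d + 12)*(-6*d^2*exp(d) + 3*d^2 - 14*d*exp(2*d) - 6*d*exp(d) - 2*d + 7*exp(2*d) + 6*exp(d)))/(-d^2 + 4*d + 12)^2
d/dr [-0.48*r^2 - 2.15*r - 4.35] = -0.96*r - 2.15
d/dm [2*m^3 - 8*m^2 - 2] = 2*m*(3*m - 8)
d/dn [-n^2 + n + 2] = 1 - 2*n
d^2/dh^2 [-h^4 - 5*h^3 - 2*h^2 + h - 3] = -12*h^2 - 30*h - 4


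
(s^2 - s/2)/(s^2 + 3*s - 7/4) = 2*s/(2*s + 7)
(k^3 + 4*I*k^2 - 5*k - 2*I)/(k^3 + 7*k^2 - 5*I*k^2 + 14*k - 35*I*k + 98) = (k^2 + 2*I*k - 1)/(k^2 + 7*k*(1 - I) - 49*I)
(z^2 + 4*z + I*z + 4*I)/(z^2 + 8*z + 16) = (z + I)/(z + 4)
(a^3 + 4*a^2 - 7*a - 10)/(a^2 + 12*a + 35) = (a^2 - a - 2)/(a + 7)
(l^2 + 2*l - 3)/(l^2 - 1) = (l + 3)/(l + 1)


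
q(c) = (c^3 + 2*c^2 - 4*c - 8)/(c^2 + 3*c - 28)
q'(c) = (-2*c - 3)*(c^3 + 2*c^2 - 4*c - 8)/(c^2 + 3*c - 28)^2 + (3*c^2 + 4*c - 4)/(c^2 + 3*c - 28) = (c^4 + 6*c^3 - 74*c^2 - 96*c + 136)/(c^4 + 6*c^3 - 47*c^2 - 168*c + 784)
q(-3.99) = 0.99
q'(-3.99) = -1.36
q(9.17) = 10.70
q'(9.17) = 0.68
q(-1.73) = 0.01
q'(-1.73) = 0.06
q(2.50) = -0.71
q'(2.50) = -2.14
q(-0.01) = 0.28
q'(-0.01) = 0.17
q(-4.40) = 1.69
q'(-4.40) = -2.12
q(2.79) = -1.53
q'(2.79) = -3.68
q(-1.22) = 0.06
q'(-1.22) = 0.15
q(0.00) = 0.29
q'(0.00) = 0.17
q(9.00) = 10.59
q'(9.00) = 0.66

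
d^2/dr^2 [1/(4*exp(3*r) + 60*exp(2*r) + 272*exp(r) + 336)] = (2*(3*exp(2*r) + 30*exp(r) + 68)^2*exp(r) - (9*exp(2*r) + 60*exp(r) + 68)*(exp(3*r) + 15*exp(2*r) + 68*exp(r) + 84))*exp(r)/(4*(exp(3*r) + 15*exp(2*r) + 68*exp(r) + 84)^3)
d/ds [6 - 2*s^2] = -4*s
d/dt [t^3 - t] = 3*t^2 - 1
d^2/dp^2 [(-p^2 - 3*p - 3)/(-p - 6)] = 42/(p^3 + 18*p^2 + 108*p + 216)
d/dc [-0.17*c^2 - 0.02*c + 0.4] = -0.34*c - 0.02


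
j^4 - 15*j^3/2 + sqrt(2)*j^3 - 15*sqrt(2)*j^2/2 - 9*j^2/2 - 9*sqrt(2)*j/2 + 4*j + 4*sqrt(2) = (j - 8)*(j - 1/2)*(j + 1)*(j + sqrt(2))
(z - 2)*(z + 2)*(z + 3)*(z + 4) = z^4 + 7*z^3 + 8*z^2 - 28*z - 48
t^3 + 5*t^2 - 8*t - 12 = (t - 2)*(t + 1)*(t + 6)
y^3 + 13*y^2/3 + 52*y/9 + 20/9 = (y + 2/3)*(y + 5/3)*(y + 2)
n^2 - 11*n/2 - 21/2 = (n - 7)*(n + 3/2)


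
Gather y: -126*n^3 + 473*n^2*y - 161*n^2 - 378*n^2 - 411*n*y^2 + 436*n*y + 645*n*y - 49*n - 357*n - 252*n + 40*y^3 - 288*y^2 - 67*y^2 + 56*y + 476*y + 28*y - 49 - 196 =-126*n^3 - 539*n^2 - 658*n + 40*y^3 + y^2*(-411*n - 355) + y*(473*n^2 + 1081*n + 560) - 245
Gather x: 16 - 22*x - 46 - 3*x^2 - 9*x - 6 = -3*x^2 - 31*x - 36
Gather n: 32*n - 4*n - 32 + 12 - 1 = 28*n - 21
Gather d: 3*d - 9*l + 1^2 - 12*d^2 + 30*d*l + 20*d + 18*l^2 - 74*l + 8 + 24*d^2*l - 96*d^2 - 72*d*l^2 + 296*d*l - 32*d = d^2*(24*l - 108) + d*(-72*l^2 + 326*l - 9) + 18*l^2 - 83*l + 9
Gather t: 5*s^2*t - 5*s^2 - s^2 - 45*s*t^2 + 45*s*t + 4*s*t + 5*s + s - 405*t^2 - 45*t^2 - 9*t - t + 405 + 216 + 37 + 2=-6*s^2 + 6*s + t^2*(-45*s - 450) + t*(5*s^2 + 49*s - 10) + 660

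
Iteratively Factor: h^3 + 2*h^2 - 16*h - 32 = (h + 4)*(h^2 - 2*h - 8) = (h + 2)*(h + 4)*(h - 4)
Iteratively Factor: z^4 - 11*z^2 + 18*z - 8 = (z - 1)*(z^3 + z^2 - 10*z + 8) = (z - 1)^2*(z^2 + 2*z - 8) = (z - 1)^2*(z + 4)*(z - 2)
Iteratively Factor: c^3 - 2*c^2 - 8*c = (c)*(c^2 - 2*c - 8) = c*(c + 2)*(c - 4)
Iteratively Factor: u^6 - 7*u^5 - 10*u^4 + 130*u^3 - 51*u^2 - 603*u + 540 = (u - 1)*(u^5 - 6*u^4 - 16*u^3 + 114*u^2 + 63*u - 540) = (u - 4)*(u - 1)*(u^4 - 2*u^3 - 24*u^2 + 18*u + 135) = (u - 4)*(u - 3)*(u - 1)*(u^3 + u^2 - 21*u - 45) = (u - 4)*(u - 3)*(u - 1)*(u + 3)*(u^2 - 2*u - 15) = (u - 4)*(u - 3)*(u - 1)*(u + 3)^2*(u - 5)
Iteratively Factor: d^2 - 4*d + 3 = (d - 3)*(d - 1)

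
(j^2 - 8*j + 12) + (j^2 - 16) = 2*j^2 - 8*j - 4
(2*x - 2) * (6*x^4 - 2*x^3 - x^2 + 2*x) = 12*x^5 - 16*x^4 + 2*x^3 + 6*x^2 - 4*x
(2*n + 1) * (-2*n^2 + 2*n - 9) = -4*n^3 + 2*n^2 - 16*n - 9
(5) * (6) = 30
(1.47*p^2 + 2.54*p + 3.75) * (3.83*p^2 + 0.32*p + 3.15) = 5.6301*p^4 + 10.1986*p^3 + 19.8058*p^2 + 9.201*p + 11.8125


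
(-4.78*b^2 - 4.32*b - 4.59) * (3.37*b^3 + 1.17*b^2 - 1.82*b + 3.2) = -16.1086*b^5 - 20.151*b^4 - 11.8231*b^3 - 12.8039*b^2 - 5.4702*b - 14.688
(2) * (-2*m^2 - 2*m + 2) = -4*m^2 - 4*m + 4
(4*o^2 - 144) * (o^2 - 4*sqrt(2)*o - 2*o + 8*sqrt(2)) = 4*o^4 - 16*sqrt(2)*o^3 - 8*o^3 - 144*o^2 + 32*sqrt(2)*o^2 + 288*o + 576*sqrt(2)*o - 1152*sqrt(2)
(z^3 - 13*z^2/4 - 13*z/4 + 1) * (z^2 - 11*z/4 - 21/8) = z^5 - 6*z^4 + 49*z^3/16 + 591*z^2/32 + 185*z/32 - 21/8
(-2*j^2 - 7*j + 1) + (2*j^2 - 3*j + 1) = 2 - 10*j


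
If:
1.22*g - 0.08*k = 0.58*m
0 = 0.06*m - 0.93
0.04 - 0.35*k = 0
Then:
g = 7.38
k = 0.11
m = 15.50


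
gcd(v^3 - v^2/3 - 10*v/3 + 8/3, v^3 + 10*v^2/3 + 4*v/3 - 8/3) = v + 2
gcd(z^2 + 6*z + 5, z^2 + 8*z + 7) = z + 1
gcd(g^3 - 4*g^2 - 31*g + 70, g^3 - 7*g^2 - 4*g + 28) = g^2 - 9*g + 14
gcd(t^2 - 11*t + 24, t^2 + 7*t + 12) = 1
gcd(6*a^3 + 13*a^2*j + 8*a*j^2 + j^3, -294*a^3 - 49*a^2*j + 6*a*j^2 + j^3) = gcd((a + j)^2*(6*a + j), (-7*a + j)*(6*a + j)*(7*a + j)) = 6*a + j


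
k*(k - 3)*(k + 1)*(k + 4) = k^4 + 2*k^3 - 11*k^2 - 12*k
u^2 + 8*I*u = u*(u + 8*I)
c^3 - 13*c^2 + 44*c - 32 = (c - 8)*(c - 4)*(c - 1)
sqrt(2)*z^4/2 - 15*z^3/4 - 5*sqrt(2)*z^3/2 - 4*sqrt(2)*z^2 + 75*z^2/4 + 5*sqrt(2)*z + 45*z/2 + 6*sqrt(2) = (z/2 + 1/2)*(z - 6)*(z - 4*sqrt(2))*(sqrt(2)*z + 1/2)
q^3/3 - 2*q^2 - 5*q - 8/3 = (q/3 + 1/3)*(q - 8)*(q + 1)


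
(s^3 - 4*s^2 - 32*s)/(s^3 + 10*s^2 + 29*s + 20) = s*(s - 8)/(s^2 + 6*s + 5)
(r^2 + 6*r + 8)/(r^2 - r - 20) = (r + 2)/(r - 5)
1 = 1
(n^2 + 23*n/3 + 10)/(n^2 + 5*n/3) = (n + 6)/n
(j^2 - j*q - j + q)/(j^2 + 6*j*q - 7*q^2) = (j - 1)/(j + 7*q)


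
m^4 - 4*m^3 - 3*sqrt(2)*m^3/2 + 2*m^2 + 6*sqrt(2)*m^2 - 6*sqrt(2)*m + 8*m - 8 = (m - 2)^2*(m - 2*sqrt(2))*(m + sqrt(2)/2)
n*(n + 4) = n^2 + 4*n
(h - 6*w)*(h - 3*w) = h^2 - 9*h*w + 18*w^2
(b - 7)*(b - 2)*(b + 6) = b^3 - 3*b^2 - 40*b + 84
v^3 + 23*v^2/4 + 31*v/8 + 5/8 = (v + 1/4)*(v + 1/2)*(v + 5)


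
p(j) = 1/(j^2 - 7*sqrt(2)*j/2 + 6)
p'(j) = (-2*j + 7*sqrt(2)/2)/(j^2 - 7*sqrt(2)*j/2 + 6)^2 = 2*(-4*j + 7*sqrt(2))/(2*j^2 - 7*sqrt(2)*j + 12)^2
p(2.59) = -8.95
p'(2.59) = -18.44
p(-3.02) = 0.03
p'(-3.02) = 0.01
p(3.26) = 2.03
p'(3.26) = -6.50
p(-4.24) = 0.02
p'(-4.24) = 0.01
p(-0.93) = 0.09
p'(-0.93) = 0.05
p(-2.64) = 0.04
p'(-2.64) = 0.02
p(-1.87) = 0.05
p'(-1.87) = 0.02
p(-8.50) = 0.01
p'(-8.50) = 0.00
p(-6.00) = 0.01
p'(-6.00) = 0.00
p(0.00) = 0.17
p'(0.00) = 0.14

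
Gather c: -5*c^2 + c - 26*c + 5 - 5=-5*c^2 - 25*c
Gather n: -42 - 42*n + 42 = -42*n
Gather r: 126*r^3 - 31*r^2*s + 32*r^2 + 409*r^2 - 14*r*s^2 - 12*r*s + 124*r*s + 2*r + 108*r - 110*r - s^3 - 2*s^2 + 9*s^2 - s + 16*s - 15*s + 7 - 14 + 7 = 126*r^3 + r^2*(441 - 31*s) + r*(-14*s^2 + 112*s) - s^3 + 7*s^2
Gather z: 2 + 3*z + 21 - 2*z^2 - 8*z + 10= -2*z^2 - 5*z + 33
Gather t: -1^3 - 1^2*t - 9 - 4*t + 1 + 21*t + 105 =16*t + 96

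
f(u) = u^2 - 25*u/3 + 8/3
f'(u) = 2*u - 25/3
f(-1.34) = 15.63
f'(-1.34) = -11.01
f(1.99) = -9.96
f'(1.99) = -4.35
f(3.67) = -14.45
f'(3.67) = -0.99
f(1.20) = -5.89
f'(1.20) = -5.93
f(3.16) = -13.68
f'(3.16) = -2.01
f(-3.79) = 48.61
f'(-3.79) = -15.91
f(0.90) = -4.02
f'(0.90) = -6.53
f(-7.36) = 118.17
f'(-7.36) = -23.05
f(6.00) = -11.33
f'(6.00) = 3.67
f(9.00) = 8.67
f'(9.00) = 9.67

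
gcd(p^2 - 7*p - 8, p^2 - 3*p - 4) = p + 1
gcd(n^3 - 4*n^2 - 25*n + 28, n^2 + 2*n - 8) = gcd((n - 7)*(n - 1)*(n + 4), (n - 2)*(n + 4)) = n + 4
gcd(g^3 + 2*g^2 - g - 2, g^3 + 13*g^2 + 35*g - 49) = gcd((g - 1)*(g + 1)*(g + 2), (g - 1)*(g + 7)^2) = g - 1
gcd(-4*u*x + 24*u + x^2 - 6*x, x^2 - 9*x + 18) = x - 6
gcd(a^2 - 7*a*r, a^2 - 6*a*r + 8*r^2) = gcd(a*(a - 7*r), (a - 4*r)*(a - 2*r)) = 1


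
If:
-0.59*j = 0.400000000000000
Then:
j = -0.68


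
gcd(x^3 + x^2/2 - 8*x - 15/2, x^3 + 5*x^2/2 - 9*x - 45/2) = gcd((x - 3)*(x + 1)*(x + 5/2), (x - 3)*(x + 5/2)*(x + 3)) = x^2 - x/2 - 15/2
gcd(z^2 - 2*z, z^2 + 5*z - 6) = 1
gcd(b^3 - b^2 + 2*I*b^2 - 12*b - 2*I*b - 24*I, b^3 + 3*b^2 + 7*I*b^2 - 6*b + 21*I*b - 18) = b + 3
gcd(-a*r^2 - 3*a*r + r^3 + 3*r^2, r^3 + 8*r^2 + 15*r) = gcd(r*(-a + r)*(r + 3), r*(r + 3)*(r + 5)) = r^2 + 3*r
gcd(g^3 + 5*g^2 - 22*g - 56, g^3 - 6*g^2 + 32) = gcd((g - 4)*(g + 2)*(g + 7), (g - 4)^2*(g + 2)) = g^2 - 2*g - 8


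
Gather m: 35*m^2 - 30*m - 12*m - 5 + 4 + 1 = 35*m^2 - 42*m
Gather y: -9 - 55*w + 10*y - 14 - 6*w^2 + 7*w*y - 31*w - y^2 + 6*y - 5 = -6*w^2 - 86*w - y^2 + y*(7*w + 16) - 28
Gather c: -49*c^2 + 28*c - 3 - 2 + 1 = -49*c^2 + 28*c - 4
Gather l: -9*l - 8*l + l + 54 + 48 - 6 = 96 - 16*l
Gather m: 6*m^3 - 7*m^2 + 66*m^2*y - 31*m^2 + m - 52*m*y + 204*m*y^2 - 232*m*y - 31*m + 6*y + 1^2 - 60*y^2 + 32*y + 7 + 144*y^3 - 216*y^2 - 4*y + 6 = 6*m^3 + m^2*(66*y - 38) + m*(204*y^2 - 284*y - 30) + 144*y^3 - 276*y^2 + 34*y + 14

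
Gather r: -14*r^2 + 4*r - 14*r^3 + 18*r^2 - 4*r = -14*r^3 + 4*r^2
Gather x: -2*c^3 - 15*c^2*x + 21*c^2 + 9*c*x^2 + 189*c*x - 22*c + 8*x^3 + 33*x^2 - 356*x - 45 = -2*c^3 + 21*c^2 - 22*c + 8*x^3 + x^2*(9*c + 33) + x*(-15*c^2 + 189*c - 356) - 45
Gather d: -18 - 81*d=-81*d - 18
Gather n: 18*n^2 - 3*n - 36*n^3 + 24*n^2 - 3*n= -36*n^3 + 42*n^2 - 6*n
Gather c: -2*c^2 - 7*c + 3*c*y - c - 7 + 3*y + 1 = -2*c^2 + c*(3*y - 8) + 3*y - 6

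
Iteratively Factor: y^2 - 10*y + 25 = (y - 5)*(y - 5)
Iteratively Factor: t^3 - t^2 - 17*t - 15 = (t + 1)*(t^2 - 2*t - 15) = (t - 5)*(t + 1)*(t + 3)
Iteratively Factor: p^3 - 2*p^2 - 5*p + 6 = (p - 3)*(p^2 + p - 2) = (p - 3)*(p + 2)*(p - 1)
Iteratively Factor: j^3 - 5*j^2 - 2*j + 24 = (j + 2)*(j^2 - 7*j + 12) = (j - 3)*(j + 2)*(j - 4)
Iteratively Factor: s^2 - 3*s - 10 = (s + 2)*(s - 5)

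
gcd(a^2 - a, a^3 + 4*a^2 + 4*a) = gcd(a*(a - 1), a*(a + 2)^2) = a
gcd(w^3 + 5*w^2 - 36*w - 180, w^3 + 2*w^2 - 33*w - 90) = w^2 - w - 30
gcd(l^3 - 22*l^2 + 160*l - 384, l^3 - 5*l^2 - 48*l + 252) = l - 6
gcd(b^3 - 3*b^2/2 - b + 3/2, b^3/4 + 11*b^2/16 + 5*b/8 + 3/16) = b + 1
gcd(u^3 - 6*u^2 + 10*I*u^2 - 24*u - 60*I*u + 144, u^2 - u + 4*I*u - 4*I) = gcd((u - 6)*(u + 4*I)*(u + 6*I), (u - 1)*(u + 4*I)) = u + 4*I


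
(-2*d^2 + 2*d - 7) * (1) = -2*d^2 + 2*d - 7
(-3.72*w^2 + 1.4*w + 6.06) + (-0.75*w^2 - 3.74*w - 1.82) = -4.47*w^2 - 2.34*w + 4.24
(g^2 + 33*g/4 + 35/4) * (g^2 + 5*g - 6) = g^4 + 53*g^3/4 + 44*g^2 - 23*g/4 - 105/2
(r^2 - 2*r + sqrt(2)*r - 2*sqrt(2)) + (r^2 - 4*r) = 2*r^2 - 6*r + sqrt(2)*r - 2*sqrt(2)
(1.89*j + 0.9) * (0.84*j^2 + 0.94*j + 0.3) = 1.5876*j^3 + 2.5326*j^2 + 1.413*j + 0.27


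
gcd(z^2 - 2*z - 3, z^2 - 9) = z - 3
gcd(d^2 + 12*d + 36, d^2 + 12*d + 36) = d^2 + 12*d + 36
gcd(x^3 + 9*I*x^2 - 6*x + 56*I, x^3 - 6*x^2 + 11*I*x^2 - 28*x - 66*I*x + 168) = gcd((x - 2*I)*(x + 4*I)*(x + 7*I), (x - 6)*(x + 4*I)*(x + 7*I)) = x^2 + 11*I*x - 28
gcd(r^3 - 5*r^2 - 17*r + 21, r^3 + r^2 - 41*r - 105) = r^2 - 4*r - 21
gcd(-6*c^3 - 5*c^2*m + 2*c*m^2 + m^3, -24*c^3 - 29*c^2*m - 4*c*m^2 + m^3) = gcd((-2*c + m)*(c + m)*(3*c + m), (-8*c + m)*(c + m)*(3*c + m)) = 3*c^2 + 4*c*m + m^2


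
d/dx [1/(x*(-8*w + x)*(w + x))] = (-x*(w + x) + x*(8*w - x) + (w + x)*(8*w - x))/(x^2*(w + x)^2*(8*w - x)^2)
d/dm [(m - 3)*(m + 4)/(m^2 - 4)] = (-m^2 + 16*m - 4)/(m^4 - 8*m^2 + 16)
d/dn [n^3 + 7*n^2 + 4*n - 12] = 3*n^2 + 14*n + 4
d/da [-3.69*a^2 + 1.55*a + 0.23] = 1.55 - 7.38*a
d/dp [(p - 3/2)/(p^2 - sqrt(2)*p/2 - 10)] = (4*p^2 - 2*sqrt(2)*p - (2*p - 3)*(4*p - sqrt(2)) - 40)/(-2*p^2 + sqrt(2)*p + 20)^2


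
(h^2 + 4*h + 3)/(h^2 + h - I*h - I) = (h + 3)/(h - I)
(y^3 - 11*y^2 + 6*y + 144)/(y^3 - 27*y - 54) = (y - 8)/(y + 3)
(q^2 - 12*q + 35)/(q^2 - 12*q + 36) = (q^2 - 12*q + 35)/(q^2 - 12*q + 36)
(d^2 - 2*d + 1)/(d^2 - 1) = (d - 1)/(d + 1)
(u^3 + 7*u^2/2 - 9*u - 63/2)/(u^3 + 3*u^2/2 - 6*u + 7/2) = (u^2 - 9)/(u^2 - 2*u + 1)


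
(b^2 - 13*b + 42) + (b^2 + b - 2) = 2*b^2 - 12*b + 40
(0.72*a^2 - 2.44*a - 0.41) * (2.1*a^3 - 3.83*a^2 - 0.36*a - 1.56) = 1.512*a^5 - 7.8816*a^4 + 8.225*a^3 + 1.3255*a^2 + 3.954*a + 0.6396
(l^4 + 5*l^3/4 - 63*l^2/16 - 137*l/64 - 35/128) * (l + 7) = l^5 + 33*l^4/4 + 77*l^3/16 - 1901*l^2/64 - 1953*l/128 - 245/128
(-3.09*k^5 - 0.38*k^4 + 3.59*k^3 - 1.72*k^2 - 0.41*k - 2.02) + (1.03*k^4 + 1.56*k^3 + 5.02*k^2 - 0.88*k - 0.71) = -3.09*k^5 + 0.65*k^4 + 5.15*k^3 + 3.3*k^2 - 1.29*k - 2.73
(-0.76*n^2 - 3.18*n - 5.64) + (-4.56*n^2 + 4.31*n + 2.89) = -5.32*n^2 + 1.13*n - 2.75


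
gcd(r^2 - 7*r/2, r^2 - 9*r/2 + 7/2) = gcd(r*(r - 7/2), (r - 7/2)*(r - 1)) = r - 7/2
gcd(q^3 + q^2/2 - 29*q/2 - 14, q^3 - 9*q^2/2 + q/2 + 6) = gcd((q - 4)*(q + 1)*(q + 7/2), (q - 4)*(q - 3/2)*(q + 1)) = q^2 - 3*q - 4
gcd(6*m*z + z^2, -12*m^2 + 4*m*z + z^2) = 6*m + z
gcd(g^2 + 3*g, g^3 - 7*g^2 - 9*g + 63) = g + 3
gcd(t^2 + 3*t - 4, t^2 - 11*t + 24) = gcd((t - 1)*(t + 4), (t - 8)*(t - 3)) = 1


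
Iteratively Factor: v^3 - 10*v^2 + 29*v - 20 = (v - 1)*(v^2 - 9*v + 20) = (v - 4)*(v - 1)*(v - 5)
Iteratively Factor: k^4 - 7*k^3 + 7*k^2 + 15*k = (k)*(k^3 - 7*k^2 + 7*k + 15) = k*(k - 5)*(k^2 - 2*k - 3) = k*(k - 5)*(k + 1)*(k - 3)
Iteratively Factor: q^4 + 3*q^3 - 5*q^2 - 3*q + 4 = (q + 4)*(q^3 - q^2 - q + 1) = (q - 1)*(q + 4)*(q^2 - 1) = (q - 1)*(q + 1)*(q + 4)*(q - 1)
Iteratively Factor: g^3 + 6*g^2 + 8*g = (g + 2)*(g^2 + 4*g) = (g + 2)*(g + 4)*(g)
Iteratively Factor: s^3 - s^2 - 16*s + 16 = (s + 4)*(s^2 - 5*s + 4) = (s - 1)*(s + 4)*(s - 4)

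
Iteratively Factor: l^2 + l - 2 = (l - 1)*(l + 2)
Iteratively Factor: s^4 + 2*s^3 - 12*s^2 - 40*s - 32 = (s + 2)*(s^3 - 12*s - 16) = (s + 2)^2*(s^2 - 2*s - 8) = (s - 4)*(s + 2)^2*(s + 2)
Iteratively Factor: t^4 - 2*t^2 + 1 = (t - 1)*(t^3 + t^2 - t - 1) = (t - 1)*(t + 1)*(t^2 - 1) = (t - 1)*(t + 1)^2*(t - 1)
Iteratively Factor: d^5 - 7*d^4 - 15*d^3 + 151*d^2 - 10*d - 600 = (d - 5)*(d^4 - 2*d^3 - 25*d^2 + 26*d + 120) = (d - 5)*(d + 2)*(d^3 - 4*d^2 - 17*d + 60) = (d - 5)^2*(d + 2)*(d^2 + d - 12) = (d - 5)^2*(d + 2)*(d + 4)*(d - 3)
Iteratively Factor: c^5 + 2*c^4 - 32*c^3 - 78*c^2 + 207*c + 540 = (c - 5)*(c^4 + 7*c^3 + 3*c^2 - 63*c - 108) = (c - 5)*(c + 3)*(c^3 + 4*c^2 - 9*c - 36) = (c - 5)*(c + 3)^2*(c^2 + c - 12) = (c - 5)*(c + 3)^2*(c + 4)*(c - 3)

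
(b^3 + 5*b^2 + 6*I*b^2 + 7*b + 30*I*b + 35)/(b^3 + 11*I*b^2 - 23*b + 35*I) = (b + 5)/(b + 5*I)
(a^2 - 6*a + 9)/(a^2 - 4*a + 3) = (a - 3)/(a - 1)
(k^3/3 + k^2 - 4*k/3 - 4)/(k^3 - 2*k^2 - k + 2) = (k^2 + 5*k + 6)/(3*(k^2 - 1))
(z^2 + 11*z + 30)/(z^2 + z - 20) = (z + 6)/(z - 4)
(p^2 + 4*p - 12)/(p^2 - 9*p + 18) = (p^2 + 4*p - 12)/(p^2 - 9*p + 18)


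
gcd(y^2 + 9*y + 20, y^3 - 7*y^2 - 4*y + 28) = 1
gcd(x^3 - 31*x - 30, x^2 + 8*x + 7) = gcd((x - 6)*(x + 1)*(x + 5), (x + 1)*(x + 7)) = x + 1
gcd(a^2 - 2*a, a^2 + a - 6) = a - 2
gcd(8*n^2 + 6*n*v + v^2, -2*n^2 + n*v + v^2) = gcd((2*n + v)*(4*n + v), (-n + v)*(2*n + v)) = 2*n + v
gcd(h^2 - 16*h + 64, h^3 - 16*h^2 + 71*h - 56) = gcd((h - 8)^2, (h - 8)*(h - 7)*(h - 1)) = h - 8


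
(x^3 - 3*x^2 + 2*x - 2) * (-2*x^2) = -2*x^5 + 6*x^4 - 4*x^3 + 4*x^2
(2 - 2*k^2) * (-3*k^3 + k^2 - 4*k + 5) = 6*k^5 - 2*k^4 + 2*k^3 - 8*k^2 - 8*k + 10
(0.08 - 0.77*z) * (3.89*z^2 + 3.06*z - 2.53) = -2.9953*z^3 - 2.045*z^2 + 2.1929*z - 0.2024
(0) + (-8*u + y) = -8*u + y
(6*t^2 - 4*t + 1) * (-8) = -48*t^2 + 32*t - 8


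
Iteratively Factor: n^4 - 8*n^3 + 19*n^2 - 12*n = (n - 4)*(n^3 - 4*n^2 + 3*n) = (n - 4)*(n - 3)*(n^2 - n) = (n - 4)*(n - 3)*(n - 1)*(n)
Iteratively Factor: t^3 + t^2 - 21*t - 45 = (t + 3)*(t^2 - 2*t - 15) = (t - 5)*(t + 3)*(t + 3)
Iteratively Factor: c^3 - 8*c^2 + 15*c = (c - 3)*(c^2 - 5*c) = c*(c - 3)*(c - 5)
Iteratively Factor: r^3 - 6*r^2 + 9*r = (r - 3)*(r^2 - 3*r) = r*(r - 3)*(r - 3)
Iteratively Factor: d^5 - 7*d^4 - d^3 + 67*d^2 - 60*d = (d + 3)*(d^4 - 10*d^3 + 29*d^2 - 20*d) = (d - 4)*(d + 3)*(d^3 - 6*d^2 + 5*d) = (d - 5)*(d - 4)*(d + 3)*(d^2 - d) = d*(d - 5)*(d - 4)*(d + 3)*(d - 1)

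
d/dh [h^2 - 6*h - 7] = 2*h - 6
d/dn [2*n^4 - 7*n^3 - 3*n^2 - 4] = n*(8*n^2 - 21*n - 6)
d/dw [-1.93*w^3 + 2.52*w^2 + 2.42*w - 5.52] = -5.79*w^2 + 5.04*w + 2.42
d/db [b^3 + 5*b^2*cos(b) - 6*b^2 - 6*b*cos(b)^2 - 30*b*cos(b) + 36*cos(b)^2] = -5*b^2*sin(b) + 3*b^2 + 30*b*sin(b) + 6*b*sin(2*b) + 10*b*cos(b) - 12*b - 36*sin(2*b) - 6*cos(b)^2 - 30*cos(b)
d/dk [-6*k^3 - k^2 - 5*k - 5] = -18*k^2 - 2*k - 5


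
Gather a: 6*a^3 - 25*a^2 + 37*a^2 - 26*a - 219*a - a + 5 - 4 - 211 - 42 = 6*a^3 + 12*a^2 - 246*a - 252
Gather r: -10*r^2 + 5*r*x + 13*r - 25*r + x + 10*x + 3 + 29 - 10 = -10*r^2 + r*(5*x - 12) + 11*x + 22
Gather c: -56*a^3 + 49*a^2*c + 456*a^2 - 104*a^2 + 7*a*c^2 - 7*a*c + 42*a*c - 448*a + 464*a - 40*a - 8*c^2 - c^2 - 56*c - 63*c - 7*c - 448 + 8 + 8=-56*a^3 + 352*a^2 - 24*a + c^2*(7*a - 9) + c*(49*a^2 + 35*a - 126) - 432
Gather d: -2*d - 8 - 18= -2*d - 26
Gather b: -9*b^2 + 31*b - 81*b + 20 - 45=-9*b^2 - 50*b - 25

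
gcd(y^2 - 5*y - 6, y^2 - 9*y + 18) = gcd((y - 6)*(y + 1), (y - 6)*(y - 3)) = y - 6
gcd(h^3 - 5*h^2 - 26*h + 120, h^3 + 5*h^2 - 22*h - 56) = h - 4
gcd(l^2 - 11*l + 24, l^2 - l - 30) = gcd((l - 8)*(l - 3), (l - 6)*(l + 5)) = 1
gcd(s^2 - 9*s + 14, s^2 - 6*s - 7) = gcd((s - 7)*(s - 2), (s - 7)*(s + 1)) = s - 7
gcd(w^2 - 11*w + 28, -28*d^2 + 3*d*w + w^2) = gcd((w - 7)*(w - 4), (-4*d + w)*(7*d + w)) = 1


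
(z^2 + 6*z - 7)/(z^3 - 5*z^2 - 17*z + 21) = (z + 7)/(z^2 - 4*z - 21)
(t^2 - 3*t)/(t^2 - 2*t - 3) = t/(t + 1)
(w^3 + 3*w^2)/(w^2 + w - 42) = w^2*(w + 3)/(w^2 + w - 42)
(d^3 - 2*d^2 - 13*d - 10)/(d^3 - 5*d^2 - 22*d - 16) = (d - 5)/(d - 8)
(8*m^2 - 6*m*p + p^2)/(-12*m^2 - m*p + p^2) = (-2*m + p)/(3*m + p)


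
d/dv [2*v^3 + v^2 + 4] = 2*v*(3*v + 1)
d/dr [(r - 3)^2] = 2*r - 6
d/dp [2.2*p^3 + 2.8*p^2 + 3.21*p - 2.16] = 6.6*p^2 + 5.6*p + 3.21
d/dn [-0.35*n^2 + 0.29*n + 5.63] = 0.29 - 0.7*n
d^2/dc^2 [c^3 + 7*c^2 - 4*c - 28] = 6*c + 14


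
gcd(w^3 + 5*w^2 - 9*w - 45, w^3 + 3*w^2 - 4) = 1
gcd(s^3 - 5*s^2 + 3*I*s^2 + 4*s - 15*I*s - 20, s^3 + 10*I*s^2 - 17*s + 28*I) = s^2 + 3*I*s + 4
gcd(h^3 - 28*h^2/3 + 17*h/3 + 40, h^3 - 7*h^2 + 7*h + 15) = h - 3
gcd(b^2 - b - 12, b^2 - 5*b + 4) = b - 4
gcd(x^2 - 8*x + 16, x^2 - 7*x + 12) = x - 4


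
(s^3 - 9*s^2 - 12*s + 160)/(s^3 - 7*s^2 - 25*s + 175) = (s^2 - 4*s - 32)/(s^2 - 2*s - 35)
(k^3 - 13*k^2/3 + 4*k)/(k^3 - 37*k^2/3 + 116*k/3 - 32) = k/(k - 8)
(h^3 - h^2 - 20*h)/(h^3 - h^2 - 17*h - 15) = h*(h + 4)/(h^2 + 4*h + 3)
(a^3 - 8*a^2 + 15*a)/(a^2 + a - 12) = a*(a - 5)/(a + 4)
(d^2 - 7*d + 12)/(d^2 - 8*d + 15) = (d - 4)/(d - 5)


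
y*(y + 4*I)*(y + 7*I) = y^3 + 11*I*y^2 - 28*y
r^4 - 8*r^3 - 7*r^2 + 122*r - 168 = (r - 7)*(r - 3)*(r - 2)*(r + 4)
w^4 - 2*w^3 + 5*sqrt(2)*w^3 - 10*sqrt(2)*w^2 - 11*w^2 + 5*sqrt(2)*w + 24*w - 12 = (w - 1)^2*(w - sqrt(2))*(w + 6*sqrt(2))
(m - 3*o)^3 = m^3 - 9*m^2*o + 27*m*o^2 - 27*o^3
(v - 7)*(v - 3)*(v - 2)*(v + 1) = v^4 - 11*v^3 + 29*v^2 - v - 42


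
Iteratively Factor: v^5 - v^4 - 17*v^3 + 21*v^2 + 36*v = (v)*(v^4 - v^3 - 17*v^2 + 21*v + 36) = v*(v - 3)*(v^3 + 2*v^2 - 11*v - 12) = v*(v - 3)*(v + 4)*(v^2 - 2*v - 3) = v*(v - 3)*(v + 1)*(v + 4)*(v - 3)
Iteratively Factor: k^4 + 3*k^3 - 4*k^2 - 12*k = (k - 2)*(k^3 + 5*k^2 + 6*k) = (k - 2)*(k + 3)*(k^2 + 2*k) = (k - 2)*(k + 2)*(k + 3)*(k)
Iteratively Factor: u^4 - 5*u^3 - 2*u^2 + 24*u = (u - 3)*(u^3 - 2*u^2 - 8*u) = u*(u - 3)*(u^2 - 2*u - 8) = u*(u - 3)*(u + 2)*(u - 4)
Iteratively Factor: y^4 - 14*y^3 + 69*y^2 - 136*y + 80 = (y - 1)*(y^3 - 13*y^2 + 56*y - 80) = (y - 5)*(y - 1)*(y^2 - 8*y + 16) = (y - 5)*(y - 4)*(y - 1)*(y - 4)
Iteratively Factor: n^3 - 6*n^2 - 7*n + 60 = (n - 5)*(n^2 - n - 12) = (n - 5)*(n + 3)*(n - 4)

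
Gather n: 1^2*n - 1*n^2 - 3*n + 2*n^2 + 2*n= n^2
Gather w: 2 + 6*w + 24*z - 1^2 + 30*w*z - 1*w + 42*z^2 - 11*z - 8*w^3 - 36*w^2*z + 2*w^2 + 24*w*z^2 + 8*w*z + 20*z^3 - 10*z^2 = -8*w^3 + w^2*(2 - 36*z) + w*(24*z^2 + 38*z + 5) + 20*z^3 + 32*z^2 + 13*z + 1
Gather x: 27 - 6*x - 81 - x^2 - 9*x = -x^2 - 15*x - 54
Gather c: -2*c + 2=2 - 2*c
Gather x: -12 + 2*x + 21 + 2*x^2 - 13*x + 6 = 2*x^2 - 11*x + 15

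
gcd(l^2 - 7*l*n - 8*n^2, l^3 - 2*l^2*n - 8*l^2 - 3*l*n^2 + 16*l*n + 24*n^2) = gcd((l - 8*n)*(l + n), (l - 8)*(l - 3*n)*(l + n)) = l + n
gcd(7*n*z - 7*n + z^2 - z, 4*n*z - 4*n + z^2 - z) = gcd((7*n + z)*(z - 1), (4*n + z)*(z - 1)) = z - 1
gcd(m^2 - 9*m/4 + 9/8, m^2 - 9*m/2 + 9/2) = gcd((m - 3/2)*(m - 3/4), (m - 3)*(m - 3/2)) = m - 3/2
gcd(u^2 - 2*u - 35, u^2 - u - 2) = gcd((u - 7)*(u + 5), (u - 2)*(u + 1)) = 1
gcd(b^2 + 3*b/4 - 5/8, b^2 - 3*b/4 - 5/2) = b + 5/4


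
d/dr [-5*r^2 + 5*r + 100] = 5 - 10*r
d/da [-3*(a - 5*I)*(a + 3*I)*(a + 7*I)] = -9*a^2 - 30*I*a - 87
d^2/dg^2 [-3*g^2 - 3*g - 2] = -6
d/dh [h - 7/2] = 1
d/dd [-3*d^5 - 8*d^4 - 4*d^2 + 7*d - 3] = -15*d^4 - 32*d^3 - 8*d + 7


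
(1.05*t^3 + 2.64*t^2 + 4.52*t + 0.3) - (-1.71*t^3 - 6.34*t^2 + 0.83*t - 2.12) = 2.76*t^3 + 8.98*t^2 + 3.69*t + 2.42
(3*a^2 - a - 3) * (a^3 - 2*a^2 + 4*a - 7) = 3*a^5 - 7*a^4 + 11*a^3 - 19*a^2 - 5*a + 21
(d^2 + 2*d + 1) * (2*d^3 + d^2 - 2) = 2*d^5 + 5*d^4 + 4*d^3 - d^2 - 4*d - 2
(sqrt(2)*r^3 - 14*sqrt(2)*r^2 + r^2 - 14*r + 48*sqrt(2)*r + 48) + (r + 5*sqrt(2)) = sqrt(2)*r^3 - 14*sqrt(2)*r^2 + r^2 - 13*r + 48*sqrt(2)*r + 5*sqrt(2) + 48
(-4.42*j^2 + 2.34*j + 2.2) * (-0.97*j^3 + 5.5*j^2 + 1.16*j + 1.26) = 4.2874*j^5 - 26.5798*j^4 + 5.6088*j^3 + 9.2452*j^2 + 5.5004*j + 2.772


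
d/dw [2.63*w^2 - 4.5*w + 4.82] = 5.26*w - 4.5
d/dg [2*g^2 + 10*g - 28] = 4*g + 10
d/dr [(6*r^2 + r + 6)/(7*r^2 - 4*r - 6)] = (-31*r^2 - 156*r + 18)/(49*r^4 - 56*r^3 - 68*r^2 + 48*r + 36)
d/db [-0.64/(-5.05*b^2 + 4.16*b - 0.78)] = (2.6624 - 6.464*b)/(5.05*b^2 - 4.16*b + 0.78)^2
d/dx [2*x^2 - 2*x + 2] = 4*x - 2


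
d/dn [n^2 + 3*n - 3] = 2*n + 3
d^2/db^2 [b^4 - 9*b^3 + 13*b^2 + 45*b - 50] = 12*b^2 - 54*b + 26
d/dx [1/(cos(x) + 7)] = sin(x)/(cos(x) + 7)^2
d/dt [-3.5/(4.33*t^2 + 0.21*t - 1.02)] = (30.31*t + 0.735)/(4.33*t^2 + 0.21*t - 1.02)^2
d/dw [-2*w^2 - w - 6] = -4*w - 1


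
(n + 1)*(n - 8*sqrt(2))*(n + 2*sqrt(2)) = n^3 - 6*sqrt(2)*n^2 + n^2 - 32*n - 6*sqrt(2)*n - 32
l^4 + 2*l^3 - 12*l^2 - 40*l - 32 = (l - 4)*(l + 2)^3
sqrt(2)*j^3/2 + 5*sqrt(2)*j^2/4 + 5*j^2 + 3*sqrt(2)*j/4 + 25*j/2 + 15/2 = (j + 3/2)*(j + 5*sqrt(2))*(sqrt(2)*j/2 + sqrt(2)/2)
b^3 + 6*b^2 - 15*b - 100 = (b - 4)*(b + 5)^2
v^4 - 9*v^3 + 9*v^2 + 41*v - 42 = (v - 7)*(v - 3)*(v - 1)*(v + 2)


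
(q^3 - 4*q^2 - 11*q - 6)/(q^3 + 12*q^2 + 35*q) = (q^3 - 4*q^2 - 11*q - 6)/(q*(q^2 + 12*q + 35))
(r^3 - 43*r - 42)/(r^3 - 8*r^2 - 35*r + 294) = (r + 1)/(r - 7)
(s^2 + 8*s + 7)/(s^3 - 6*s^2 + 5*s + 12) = (s + 7)/(s^2 - 7*s + 12)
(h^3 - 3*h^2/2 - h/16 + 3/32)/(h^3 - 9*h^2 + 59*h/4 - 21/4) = (16*h^2 - 1)/(8*(2*h^2 - 15*h + 7))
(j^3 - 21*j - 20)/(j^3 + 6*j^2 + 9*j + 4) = (j - 5)/(j + 1)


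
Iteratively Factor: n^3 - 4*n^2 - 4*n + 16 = (n + 2)*(n^2 - 6*n + 8) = (n - 2)*(n + 2)*(n - 4)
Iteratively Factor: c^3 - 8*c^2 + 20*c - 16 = (c - 4)*(c^2 - 4*c + 4) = (c - 4)*(c - 2)*(c - 2)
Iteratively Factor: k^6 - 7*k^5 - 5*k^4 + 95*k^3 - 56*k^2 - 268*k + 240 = (k - 1)*(k^5 - 6*k^4 - 11*k^3 + 84*k^2 + 28*k - 240) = (k - 2)*(k - 1)*(k^4 - 4*k^3 - 19*k^2 + 46*k + 120) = (k - 2)*(k - 1)*(k + 3)*(k^3 - 7*k^2 + 2*k + 40) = (k - 4)*(k - 2)*(k - 1)*(k + 3)*(k^2 - 3*k - 10) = (k - 4)*(k - 2)*(k - 1)*(k + 2)*(k + 3)*(k - 5)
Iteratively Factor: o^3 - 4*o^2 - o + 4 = (o + 1)*(o^2 - 5*o + 4) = (o - 4)*(o + 1)*(o - 1)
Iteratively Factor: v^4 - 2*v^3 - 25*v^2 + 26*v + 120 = (v - 3)*(v^3 + v^2 - 22*v - 40) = (v - 5)*(v - 3)*(v^2 + 6*v + 8) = (v - 5)*(v - 3)*(v + 2)*(v + 4)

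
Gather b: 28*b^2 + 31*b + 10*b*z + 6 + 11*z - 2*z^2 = 28*b^2 + b*(10*z + 31) - 2*z^2 + 11*z + 6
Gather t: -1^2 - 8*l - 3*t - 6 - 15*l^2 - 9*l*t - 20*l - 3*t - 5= -15*l^2 - 28*l + t*(-9*l - 6) - 12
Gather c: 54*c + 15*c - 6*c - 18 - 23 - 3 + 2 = 63*c - 42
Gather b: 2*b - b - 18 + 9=b - 9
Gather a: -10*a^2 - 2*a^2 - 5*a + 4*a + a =-12*a^2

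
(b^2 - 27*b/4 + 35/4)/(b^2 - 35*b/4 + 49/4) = (b - 5)/(b - 7)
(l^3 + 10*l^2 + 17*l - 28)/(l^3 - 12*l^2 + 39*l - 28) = (l^2 + 11*l + 28)/(l^2 - 11*l + 28)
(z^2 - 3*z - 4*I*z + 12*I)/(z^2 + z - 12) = (z - 4*I)/(z + 4)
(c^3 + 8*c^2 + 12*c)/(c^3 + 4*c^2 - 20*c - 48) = c/(c - 4)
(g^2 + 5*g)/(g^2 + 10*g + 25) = g/(g + 5)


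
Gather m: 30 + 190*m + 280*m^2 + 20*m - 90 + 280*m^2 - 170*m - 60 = 560*m^2 + 40*m - 120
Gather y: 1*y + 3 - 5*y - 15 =-4*y - 12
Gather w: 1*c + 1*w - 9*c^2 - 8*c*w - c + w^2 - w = -9*c^2 - 8*c*w + w^2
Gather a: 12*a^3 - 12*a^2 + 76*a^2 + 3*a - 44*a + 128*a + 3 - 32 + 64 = 12*a^3 + 64*a^2 + 87*a + 35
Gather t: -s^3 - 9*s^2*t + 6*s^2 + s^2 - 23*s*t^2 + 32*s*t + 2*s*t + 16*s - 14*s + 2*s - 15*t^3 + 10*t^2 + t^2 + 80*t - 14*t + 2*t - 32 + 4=-s^3 + 7*s^2 + 4*s - 15*t^3 + t^2*(11 - 23*s) + t*(-9*s^2 + 34*s + 68) - 28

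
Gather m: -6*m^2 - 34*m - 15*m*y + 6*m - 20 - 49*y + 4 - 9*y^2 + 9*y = -6*m^2 + m*(-15*y - 28) - 9*y^2 - 40*y - 16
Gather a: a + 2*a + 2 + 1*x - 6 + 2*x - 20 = 3*a + 3*x - 24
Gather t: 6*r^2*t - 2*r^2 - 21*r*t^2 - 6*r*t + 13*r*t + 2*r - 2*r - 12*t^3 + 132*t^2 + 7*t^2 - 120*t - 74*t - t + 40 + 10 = -2*r^2 - 12*t^3 + t^2*(139 - 21*r) + t*(6*r^2 + 7*r - 195) + 50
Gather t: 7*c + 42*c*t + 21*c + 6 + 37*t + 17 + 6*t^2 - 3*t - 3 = 28*c + 6*t^2 + t*(42*c + 34) + 20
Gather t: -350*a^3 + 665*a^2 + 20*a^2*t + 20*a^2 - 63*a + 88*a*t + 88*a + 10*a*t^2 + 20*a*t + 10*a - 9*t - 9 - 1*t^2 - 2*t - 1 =-350*a^3 + 685*a^2 + 35*a + t^2*(10*a - 1) + t*(20*a^2 + 108*a - 11) - 10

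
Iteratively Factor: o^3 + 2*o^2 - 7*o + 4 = (o - 1)*(o^2 + 3*o - 4) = (o - 1)*(o + 4)*(o - 1)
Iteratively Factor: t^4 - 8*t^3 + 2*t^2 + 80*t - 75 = (t - 5)*(t^3 - 3*t^2 - 13*t + 15) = (t - 5)^2*(t^2 + 2*t - 3) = (t - 5)^2*(t - 1)*(t + 3)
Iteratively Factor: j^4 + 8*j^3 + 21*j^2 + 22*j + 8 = (j + 1)*(j^3 + 7*j^2 + 14*j + 8) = (j + 1)*(j + 2)*(j^2 + 5*j + 4) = (j + 1)^2*(j + 2)*(j + 4)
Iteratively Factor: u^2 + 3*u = (u + 3)*(u)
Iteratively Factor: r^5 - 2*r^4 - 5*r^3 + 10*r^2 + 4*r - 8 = (r - 1)*(r^4 - r^3 - 6*r^2 + 4*r + 8) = (r - 1)*(r + 1)*(r^3 - 2*r^2 - 4*r + 8) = (r - 2)*(r - 1)*(r + 1)*(r^2 - 4) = (r - 2)*(r - 1)*(r + 1)*(r + 2)*(r - 2)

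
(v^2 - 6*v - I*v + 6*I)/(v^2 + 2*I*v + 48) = (v^2 - 6*v - I*v + 6*I)/(v^2 + 2*I*v + 48)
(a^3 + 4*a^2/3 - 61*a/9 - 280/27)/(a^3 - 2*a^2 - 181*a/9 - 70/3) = (a - 8/3)/(a - 6)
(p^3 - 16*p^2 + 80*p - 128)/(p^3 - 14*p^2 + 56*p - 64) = (p - 4)/(p - 2)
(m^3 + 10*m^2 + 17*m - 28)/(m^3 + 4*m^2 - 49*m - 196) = (m - 1)/(m - 7)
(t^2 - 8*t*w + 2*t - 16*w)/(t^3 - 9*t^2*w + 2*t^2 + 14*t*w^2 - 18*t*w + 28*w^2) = (t - 8*w)/(t^2 - 9*t*w + 14*w^2)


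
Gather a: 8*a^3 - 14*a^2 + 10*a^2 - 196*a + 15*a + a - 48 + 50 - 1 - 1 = 8*a^3 - 4*a^2 - 180*a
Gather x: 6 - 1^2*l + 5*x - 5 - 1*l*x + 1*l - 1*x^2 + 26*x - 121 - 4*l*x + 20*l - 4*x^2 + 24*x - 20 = 20*l - 5*x^2 + x*(55 - 5*l) - 140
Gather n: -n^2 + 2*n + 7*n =-n^2 + 9*n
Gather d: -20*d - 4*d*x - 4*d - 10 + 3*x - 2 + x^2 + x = d*(-4*x - 24) + x^2 + 4*x - 12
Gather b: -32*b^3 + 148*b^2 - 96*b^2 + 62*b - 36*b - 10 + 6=-32*b^3 + 52*b^2 + 26*b - 4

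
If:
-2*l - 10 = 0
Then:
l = -5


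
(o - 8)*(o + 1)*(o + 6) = o^3 - o^2 - 50*o - 48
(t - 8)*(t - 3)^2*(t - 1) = t^4 - 15*t^3 + 71*t^2 - 129*t + 72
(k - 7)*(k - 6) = k^2 - 13*k + 42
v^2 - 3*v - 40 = (v - 8)*(v + 5)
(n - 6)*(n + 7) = n^2 + n - 42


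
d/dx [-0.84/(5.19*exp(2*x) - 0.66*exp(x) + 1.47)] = (8.7192*exp(x) - 0.5544)*exp(x)/(5.19*exp(2*x) - 0.66*exp(x) + 1.47)^2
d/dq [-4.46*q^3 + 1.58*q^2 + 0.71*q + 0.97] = -13.38*q^2 + 3.16*q + 0.71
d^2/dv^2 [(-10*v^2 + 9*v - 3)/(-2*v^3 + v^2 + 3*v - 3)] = 2*(40*v^6 - 108*v^5 + 306*v^4 - 561*v^3 + 369*v^2 - 108*v + 45)/(8*v^9 - 12*v^8 - 30*v^7 + 71*v^6 + 9*v^5 - 126*v^4 + 81*v^3 + 54*v^2 - 81*v + 27)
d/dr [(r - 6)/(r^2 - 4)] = (r^2 - 2*r*(r - 6) - 4)/(r^2 - 4)^2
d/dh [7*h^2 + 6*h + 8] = 14*h + 6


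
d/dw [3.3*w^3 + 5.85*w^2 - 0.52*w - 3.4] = 9.9*w^2 + 11.7*w - 0.52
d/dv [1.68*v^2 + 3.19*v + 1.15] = 3.36*v + 3.19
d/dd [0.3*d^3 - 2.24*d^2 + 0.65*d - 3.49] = 0.9*d^2 - 4.48*d + 0.65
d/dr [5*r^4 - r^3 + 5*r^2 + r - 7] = 20*r^3 - 3*r^2 + 10*r + 1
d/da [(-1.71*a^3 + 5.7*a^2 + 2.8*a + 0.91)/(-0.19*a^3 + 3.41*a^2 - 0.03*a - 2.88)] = (-1.11022302462516e-16*a^5 - 4.7481*a^4 + 1.1666*a^3 + 5.5741*a^2 - 39.0382*a - 8.0367)/(0.0361*a^6 - 1.2958*a^5 + 11.6395*a^4 + 0.8898*a^3 - 19.6407*a^2 + 0.1728*a + 8.2944)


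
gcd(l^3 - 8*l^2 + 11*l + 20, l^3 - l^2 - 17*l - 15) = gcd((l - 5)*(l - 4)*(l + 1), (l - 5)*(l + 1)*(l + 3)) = l^2 - 4*l - 5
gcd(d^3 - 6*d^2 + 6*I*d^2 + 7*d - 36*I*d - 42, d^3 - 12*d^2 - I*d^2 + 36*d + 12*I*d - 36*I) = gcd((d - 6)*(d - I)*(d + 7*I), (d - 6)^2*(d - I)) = d^2 + d*(-6 - I) + 6*I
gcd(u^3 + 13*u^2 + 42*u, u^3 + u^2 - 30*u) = u^2 + 6*u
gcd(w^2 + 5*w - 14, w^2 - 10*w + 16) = w - 2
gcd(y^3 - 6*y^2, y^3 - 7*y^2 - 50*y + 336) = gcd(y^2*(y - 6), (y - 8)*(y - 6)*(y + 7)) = y - 6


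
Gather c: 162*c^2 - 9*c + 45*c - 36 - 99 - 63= 162*c^2 + 36*c - 198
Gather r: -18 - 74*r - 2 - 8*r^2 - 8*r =-8*r^2 - 82*r - 20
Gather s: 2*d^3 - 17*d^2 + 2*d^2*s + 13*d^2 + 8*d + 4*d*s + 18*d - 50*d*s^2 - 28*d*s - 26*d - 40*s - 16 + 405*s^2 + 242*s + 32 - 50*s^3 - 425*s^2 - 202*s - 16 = 2*d^3 - 4*d^2 - 50*s^3 + s^2*(-50*d - 20) + s*(2*d^2 - 24*d)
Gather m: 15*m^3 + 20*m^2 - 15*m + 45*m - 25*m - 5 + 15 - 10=15*m^3 + 20*m^2 + 5*m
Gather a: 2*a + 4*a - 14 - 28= 6*a - 42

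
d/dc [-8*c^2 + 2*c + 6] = 2 - 16*c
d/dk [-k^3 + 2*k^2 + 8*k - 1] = -3*k^2 + 4*k + 8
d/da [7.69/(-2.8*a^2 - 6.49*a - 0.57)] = (43.064*a + 49.9081)/(2.8*a^2 + 6.49*a + 0.57)^2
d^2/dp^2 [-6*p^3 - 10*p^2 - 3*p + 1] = -36*p - 20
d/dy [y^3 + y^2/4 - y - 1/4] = 3*y^2 + y/2 - 1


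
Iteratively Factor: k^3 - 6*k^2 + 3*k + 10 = (k + 1)*(k^2 - 7*k + 10) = (k - 5)*(k + 1)*(k - 2)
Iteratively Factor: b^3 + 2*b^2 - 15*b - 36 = (b + 3)*(b^2 - b - 12) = (b + 3)^2*(b - 4)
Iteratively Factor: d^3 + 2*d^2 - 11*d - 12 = (d + 4)*(d^2 - 2*d - 3) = (d + 1)*(d + 4)*(d - 3)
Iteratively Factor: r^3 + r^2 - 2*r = (r - 1)*(r^2 + 2*r) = r*(r - 1)*(r + 2)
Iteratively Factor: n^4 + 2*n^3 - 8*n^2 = (n)*(n^3 + 2*n^2 - 8*n) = n*(n + 4)*(n^2 - 2*n) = n*(n - 2)*(n + 4)*(n)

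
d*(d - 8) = d^2 - 8*d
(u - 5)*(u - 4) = u^2 - 9*u + 20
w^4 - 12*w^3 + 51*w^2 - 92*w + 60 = (w - 5)*(w - 3)*(w - 2)^2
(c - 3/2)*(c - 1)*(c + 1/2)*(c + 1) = c^4 - c^3 - 7*c^2/4 + c + 3/4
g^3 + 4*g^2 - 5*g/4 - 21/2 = (g - 3/2)*(g + 2)*(g + 7/2)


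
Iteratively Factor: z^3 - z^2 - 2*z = (z)*(z^2 - z - 2) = z*(z - 2)*(z + 1)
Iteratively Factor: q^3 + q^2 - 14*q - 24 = (q + 3)*(q^2 - 2*q - 8) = (q - 4)*(q + 3)*(q + 2)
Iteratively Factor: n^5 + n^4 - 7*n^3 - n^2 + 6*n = (n + 3)*(n^4 - 2*n^3 - n^2 + 2*n) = (n + 1)*(n + 3)*(n^3 - 3*n^2 + 2*n) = (n - 2)*(n + 1)*(n + 3)*(n^2 - n) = (n - 2)*(n - 1)*(n + 1)*(n + 3)*(n)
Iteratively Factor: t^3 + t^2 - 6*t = (t - 2)*(t^2 + 3*t) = (t - 2)*(t + 3)*(t)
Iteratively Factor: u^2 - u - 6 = (u + 2)*(u - 3)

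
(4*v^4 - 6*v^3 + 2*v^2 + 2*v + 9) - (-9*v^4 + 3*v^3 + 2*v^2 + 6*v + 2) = 13*v^4 - 9*v^3 - 4*v + 7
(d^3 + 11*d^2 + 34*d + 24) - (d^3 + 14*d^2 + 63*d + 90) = -3*d^2 - 29*d - 66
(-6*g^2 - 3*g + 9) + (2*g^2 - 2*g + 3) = -4*g^2 - 5*g + 12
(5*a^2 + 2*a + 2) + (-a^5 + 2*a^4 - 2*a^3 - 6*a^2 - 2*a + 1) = -a^5 + 2*a^4 - 2*a^3 - a^2 + 3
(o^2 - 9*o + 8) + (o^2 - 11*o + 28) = 2*o^2 - 20*o + 36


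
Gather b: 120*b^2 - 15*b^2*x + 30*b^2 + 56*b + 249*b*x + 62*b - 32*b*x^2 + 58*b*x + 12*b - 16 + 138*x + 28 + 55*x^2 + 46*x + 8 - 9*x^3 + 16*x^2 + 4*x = b^2*(150 - 15*x) + b*(-32*x^2 + 307*x + 130) - 9*x^3 + 71*x^2 + 188*x + 20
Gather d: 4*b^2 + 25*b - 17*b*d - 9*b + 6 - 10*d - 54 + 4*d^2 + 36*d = 4*b^2 + 16*b + 4*d^2 + d*(26 - 17*b) - 48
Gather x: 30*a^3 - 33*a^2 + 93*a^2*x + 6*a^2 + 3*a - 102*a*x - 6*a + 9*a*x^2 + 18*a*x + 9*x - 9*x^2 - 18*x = 30*a^3 - 27*a^2 - 3*a + x^2*(9*a - 9) + x*(93*a^2 - 84*a - 9)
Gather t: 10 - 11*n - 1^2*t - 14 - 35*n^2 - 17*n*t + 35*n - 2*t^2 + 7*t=-35*n^2 + 24*n - 2*t^2 + t*(6 - 17*n) - 4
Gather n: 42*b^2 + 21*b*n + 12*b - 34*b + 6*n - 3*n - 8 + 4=42*b^2 - 22*b + n*(21*b + 3) - 4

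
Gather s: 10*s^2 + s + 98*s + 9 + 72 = 10*s^2 + 99*s + 81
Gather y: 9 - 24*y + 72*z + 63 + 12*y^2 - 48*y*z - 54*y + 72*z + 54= 12*y^2 + y*(-48*z - 78) + 144*z + 126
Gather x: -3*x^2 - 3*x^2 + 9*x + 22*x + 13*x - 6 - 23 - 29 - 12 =-6*x^2 + 44*x - 70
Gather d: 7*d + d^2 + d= d^2 + 8*d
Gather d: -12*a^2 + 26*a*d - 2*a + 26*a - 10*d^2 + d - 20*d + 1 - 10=-12*a^2 + 24*a - 10*d^2 + d*(26*a - 19) - 9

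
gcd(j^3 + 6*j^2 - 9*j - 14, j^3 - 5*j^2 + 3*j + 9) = j + 1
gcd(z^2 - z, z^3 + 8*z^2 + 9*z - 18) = z - 1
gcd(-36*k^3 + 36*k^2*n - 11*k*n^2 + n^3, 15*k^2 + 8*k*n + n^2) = 1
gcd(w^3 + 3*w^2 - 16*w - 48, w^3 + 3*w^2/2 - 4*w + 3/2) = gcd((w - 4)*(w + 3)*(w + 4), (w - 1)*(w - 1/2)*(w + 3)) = w + 3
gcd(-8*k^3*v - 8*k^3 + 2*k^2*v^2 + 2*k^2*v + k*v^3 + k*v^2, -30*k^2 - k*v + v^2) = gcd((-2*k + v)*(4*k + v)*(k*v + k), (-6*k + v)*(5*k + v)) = 1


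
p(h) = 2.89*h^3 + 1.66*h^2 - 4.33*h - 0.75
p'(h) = 8.67*h^2 + 3.32*h - 4.33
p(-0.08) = -0.39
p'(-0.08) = -4.54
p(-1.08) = 2.22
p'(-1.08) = 2.20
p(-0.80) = 2.30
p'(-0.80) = -1.44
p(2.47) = 42.23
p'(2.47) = 56.77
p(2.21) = 28.98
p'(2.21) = 45.35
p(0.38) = -2.00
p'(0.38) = -1.82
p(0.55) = -2.15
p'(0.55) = 0.12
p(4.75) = 325.86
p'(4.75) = 207.06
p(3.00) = 79.23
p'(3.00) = 83.66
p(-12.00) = -4703.67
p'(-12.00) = 1204.31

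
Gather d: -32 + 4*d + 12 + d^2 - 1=d^2 + 4*d - 21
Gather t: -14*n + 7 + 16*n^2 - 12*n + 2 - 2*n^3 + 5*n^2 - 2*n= -2*n^3 + 21*n^2 - 28*n + 9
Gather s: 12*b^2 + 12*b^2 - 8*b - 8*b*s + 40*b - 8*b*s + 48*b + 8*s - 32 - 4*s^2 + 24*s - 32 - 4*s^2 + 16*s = 24*b^2 + 80*b - 8*s^2 + s*(48 - 16*b) - 64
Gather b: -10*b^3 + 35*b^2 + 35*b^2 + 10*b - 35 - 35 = -10*b^3 + 70*b^2 + 10*b - 70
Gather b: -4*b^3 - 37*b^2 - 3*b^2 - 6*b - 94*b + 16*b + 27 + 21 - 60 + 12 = -4*b^3 - 40*b^2 - 84*b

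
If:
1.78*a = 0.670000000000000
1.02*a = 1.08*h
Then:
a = 0.38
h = 0.36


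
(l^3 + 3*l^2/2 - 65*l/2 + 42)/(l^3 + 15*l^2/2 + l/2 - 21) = (l - 4)/(l + 2)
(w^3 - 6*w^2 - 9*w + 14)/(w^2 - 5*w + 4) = (w^2 - 5*w - 14)/(w - 4)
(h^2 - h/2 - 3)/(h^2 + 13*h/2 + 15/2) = (h - 2)/(h + 5)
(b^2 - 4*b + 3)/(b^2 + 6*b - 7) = (b - 3)/(b + 7)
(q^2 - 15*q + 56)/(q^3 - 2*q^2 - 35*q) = (q - 8)/(q*(q + 5))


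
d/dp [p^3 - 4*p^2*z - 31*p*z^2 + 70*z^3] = 3*p^2 - 8*p*z - 31*z^2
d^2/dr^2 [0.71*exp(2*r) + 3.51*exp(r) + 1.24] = (2.84*exp(r) + 3.51)*exp(r)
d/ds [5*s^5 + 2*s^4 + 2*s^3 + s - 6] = 25*s^4 + 8*s^3 + 6*s^2 + 1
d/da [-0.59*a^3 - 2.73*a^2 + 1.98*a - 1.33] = -1.77*a^2 - 5.46*a + 1.98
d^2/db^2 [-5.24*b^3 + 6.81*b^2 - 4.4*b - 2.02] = 13.62 - 31.44*b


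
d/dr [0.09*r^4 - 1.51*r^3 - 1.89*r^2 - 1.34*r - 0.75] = 0.36*r^3 - 4.53*r^2 - 3.78*r - 1.34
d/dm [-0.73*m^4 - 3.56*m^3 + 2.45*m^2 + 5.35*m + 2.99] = -2.92*m^3 - 10.68*m^2 + 4.9*m + 5.35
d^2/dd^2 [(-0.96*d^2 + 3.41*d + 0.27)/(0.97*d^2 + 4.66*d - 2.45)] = (15.095722*d^3 - 12.164382*d^2 + 55.945914*d + 79.348874)/(0.912673*d^6 + 13.153782*d^5 + 56.276781*d^4 + 34.747756*d^3 - 142.142385*d^2 + 83.91495*d - 14.706125)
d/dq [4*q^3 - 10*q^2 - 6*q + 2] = 12*q^2 - 20*q - 6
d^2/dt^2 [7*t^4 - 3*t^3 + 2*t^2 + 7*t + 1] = 84*t^2 - 18*t + 4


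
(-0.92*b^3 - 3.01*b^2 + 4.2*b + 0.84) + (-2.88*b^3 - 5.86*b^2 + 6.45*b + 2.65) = -3.8*b^3 - 8.87*b^2 + 10.65*b + 3.49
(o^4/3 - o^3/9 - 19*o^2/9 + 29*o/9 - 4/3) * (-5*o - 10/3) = -5*o^5/3 - 5*o^4/9 + 295*o^3/27 - 245*o^2/27 - 110*o/27 + 40/9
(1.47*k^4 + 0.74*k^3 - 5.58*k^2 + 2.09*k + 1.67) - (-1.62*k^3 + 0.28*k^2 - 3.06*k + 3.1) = 1.47*k^4 + 2.36*k^3 - 5.86*k^2 + 5.15*k - 1.43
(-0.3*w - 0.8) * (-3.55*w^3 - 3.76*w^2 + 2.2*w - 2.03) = 1.065*w^4 + 3.968*w^3 + 2.348*w^2 - 1.151*w + 1.624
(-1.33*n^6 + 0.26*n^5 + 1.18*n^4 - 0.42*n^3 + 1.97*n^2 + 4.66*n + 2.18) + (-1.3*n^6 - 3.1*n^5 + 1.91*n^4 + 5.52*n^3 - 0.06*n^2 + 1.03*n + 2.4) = -2.63*n^6 - 2.84*n^5 + 3.09*n^4 + 5.1*n^3 + 1.91*n^2 + 5.69*n + 4.58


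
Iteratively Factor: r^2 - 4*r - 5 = (r + 1)*(r - 5)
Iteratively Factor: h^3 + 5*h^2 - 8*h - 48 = (h + 4)*(h^2 + h - 12) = (h - 3)*(h + 4)*(h + 4)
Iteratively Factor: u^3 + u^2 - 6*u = (u)*(u^2 + u - 6) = u*(u - 2)*(u + 3)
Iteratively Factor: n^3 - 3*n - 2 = (n + 1)*(n^2 - n - 2) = (n - 2)*(n + 1)*(n + 1)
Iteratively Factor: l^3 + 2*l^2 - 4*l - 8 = (l - 2)*(l^2 + 4*l + 4) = (l - 2)*(l + 2)*(l + 2)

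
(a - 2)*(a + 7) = a^2 + 5*a - 14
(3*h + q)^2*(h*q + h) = 9*h^3*q + 9*h^3 + 6*h^2*q^2 + 6*h^2*q + h*q^3 + h*q^2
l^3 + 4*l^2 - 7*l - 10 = (l - 2)*(l + 1)*(l + 5)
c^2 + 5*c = c*(c + 5)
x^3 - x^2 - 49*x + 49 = (x - 7)*(x - 1)*(x + 7)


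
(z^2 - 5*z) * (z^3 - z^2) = z^5 - 6*z^4 + 5*z^3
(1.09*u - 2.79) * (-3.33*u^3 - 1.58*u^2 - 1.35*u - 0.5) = -3.6297*u^4 + 7.5685*u^3 + 2.9367*u^2 + 3.2215*u + 1.395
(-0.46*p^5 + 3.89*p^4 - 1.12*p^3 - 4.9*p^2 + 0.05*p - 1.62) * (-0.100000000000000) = 0.046*p^5 - 0.389*p^4 + 0.112*p^3 + 0.49*p^2 - 0.005*p + 0.162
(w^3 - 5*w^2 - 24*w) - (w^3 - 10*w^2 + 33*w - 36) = 5*w^2 - 57*w + 36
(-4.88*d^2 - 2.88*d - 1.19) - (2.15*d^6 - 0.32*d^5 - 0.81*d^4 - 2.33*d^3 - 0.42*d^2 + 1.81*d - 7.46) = -2.15*d^6 + 0.32*d^5 + 0.81*d^4 + 2.33*d^3 - 4.46*d^2 - 4.69*d + 6.27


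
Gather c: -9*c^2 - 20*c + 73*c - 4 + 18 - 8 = -9*c^2 + 53*c + 6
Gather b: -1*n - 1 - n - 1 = -2*n - 2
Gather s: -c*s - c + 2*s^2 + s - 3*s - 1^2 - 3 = -c + 2*s^2 + s*(-c - 2) - 4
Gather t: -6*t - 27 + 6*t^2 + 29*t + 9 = 6*t^2 + 23*t - 18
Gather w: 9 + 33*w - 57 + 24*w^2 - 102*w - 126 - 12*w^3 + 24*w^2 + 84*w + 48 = -12*w^3 + 48*w^2 + 15*w - 126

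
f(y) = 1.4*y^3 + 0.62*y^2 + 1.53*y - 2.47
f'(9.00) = 352.89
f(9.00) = 1082.12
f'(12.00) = 621.21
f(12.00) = 2524.37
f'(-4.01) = 64.09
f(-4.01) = -88.91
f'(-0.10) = 1.45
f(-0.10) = -2.62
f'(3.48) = 56.71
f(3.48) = 69.36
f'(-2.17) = 18.62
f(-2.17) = -17.18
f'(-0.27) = 1.50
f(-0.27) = -2.87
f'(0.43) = 2.84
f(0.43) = -1.59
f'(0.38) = 2.61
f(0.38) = -1.72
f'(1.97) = 20.27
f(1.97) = 13.65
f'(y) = 4.2*y^2 + 1.24*y + 1.53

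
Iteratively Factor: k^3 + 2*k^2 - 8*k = (k + 4)*(k^2 - 2*k) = (k - 2)*(k + 4)*(k)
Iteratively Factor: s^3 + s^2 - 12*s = (s - 3)*(s^2 + 4*s) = (s - 3)*(s + 4)*(s)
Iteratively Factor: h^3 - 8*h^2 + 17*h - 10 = (h - 5)*(h^2 - 3*h + 2) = (h - 5)*(h - 2)*(h - 1)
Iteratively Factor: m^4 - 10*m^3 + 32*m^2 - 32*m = (m - 4)*(m^3 - 6*m^2 + 8*m) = (m - 4)^2*(m^2 - 2*m) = (m - 4)^2*(m - 2)*(m)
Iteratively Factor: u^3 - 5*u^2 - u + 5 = (u - 1)*(u^2 - 4*u - 5) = (u - 5)*(u - 1)*(u + 1)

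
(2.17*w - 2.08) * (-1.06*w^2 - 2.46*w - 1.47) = -2.3002*w^3 - 3.1334*w^2 + 1.9269*w + 3.0576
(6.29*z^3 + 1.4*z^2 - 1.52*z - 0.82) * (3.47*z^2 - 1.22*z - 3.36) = 21.8263*z^5 - 2.8158*z^4 - 28.1168*z^3 - 5.695*z^2 + 6.1076*z + 2.7552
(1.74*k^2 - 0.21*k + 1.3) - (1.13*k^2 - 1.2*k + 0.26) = 0.61*k^2 + 0.99*k + 1.04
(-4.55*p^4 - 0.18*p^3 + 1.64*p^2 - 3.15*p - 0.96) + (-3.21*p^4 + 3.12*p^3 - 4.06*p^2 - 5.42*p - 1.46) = -7.76*p^4 + 2.94*p^3 - 2.42*p^2 - 8.57*p - 2.42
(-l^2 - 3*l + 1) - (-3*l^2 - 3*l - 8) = 2*l^2 + 9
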